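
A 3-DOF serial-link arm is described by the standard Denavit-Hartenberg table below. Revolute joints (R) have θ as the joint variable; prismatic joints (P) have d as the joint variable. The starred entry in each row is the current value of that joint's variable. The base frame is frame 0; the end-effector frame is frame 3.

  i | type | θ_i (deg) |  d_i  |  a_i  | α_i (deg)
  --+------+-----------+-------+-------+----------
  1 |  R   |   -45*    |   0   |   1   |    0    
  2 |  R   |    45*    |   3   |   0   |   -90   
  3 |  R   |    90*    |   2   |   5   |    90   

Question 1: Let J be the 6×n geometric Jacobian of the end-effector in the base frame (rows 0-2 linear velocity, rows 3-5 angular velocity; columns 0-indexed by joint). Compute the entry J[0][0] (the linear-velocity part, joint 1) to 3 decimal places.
axis z_0 = ẑ; lever o_n−o_0 = (0.7071,1.2929,-2.0000)
cross product → J_v[:, 0] = (-1.2929,0.7071,0.0000)
J_ω[:, 0] = z_0
entry J[0][0] = -1.2929

-1.293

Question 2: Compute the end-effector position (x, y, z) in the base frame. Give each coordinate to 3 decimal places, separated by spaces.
0.707 1.293 -2.000

after link 1: o_1 = (0.7071, -0.7071, 0.0000)
after link 2: o_2 = (0.7071, -0.7071, 3.0000)
after link 3: o_3 = (0.7071, 1.2929, -2.0000)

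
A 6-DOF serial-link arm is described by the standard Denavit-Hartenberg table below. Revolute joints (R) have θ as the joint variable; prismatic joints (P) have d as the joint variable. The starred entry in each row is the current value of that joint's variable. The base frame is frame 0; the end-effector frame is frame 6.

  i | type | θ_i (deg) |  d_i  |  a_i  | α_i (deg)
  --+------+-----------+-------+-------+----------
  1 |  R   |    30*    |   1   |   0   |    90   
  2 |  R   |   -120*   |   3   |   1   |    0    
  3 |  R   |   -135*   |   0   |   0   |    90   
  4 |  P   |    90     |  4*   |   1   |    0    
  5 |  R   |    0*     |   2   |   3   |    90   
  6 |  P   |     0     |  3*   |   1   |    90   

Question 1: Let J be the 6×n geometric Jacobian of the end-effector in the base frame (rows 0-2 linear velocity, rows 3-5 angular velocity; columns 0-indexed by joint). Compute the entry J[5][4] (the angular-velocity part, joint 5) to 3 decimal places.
0.259

axis z_4 = (0.8365,0.4830,0.2588); lever o_n−o_4 = (3.0006,-2.8864,3.4154)
cross product → J_v[:, 4] = (2.3966,-2.0804,-3.8637)
J_ω[:, 4] = z_4
entry J[5][4] = 0.2588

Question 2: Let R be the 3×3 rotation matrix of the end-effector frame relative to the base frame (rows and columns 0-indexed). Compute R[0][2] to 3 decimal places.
End-effector z-axis (col 2 of R) = (-0.8365,-0.4830,-0.2588)
R[0][2] = -0.8365

-0.837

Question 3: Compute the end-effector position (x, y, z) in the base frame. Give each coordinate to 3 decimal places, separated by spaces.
7.914 -4.669 4.585

after link 1: o_1 = (0.0000, 0.0000, 1.0000)
after link 2: o_2 = (1.0670, -2.8481, 0.1340)
after link 3: o_3 = (1.0670, -2.8481, 0.1340)
after link 4: o_4 = (4.9131, -1.7822, 1.1693)
after link 5: o_5 = (8.0861, -3.4144, 1.6869)
after link 6: o_6 = (7.9137, -4.6687, 4.5847)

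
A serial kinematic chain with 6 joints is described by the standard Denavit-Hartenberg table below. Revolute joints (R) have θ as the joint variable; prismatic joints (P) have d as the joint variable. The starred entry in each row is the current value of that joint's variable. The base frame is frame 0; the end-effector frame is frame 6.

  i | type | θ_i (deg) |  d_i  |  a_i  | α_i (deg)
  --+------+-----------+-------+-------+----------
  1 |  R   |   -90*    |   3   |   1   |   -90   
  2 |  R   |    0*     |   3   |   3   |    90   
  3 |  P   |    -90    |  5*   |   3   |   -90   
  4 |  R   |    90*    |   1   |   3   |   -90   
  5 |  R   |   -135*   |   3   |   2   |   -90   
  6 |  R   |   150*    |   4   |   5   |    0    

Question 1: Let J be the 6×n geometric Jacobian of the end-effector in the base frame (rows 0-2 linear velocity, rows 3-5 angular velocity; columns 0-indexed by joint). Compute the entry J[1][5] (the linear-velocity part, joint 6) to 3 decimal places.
1.768

axis z_5 = (0.0000,-0.7071,-0.7071); lever o_n−o_5 = (-2.5000,0.2334,-5.8903)
cross product → J_v[:, 5] = (4.3301,1.7678,-1.7678)
J_ω[:, 5] = z_5
entry J[1][5] = 1.7678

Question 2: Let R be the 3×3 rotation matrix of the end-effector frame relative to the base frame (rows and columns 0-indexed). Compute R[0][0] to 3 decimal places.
End-effector x-axis (col 0 of R) = (-0.5000,0.6124,-0.6124)
R[0][0] = -0.5000

-0.500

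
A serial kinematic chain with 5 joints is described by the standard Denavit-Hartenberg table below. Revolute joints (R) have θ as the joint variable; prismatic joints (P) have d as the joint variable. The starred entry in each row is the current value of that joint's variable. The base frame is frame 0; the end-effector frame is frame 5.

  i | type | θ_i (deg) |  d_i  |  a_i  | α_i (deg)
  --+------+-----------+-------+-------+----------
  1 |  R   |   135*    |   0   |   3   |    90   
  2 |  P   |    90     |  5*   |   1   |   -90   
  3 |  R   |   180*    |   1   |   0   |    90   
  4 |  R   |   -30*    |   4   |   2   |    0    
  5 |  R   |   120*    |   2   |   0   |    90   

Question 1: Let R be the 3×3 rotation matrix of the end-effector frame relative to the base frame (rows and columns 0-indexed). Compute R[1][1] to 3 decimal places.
-0.707

End-effector y-axis (col 1 of R) = (-0.7071,-0.7071,0.0000)
R[1][1] = -0.7071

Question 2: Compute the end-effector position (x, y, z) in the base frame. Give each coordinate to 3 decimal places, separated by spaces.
after link 1: o_1 = (-2.1213, 2.1213, 0.0000)
after link 2: o_2 = (1.4142, 5.6569, 1.0000)
after link 3: o_3 = (2.1213, 4.9497, 1.0000)
after link 4: o_4 = (-1.4142, 2.8284, -0.7321)
after link 5: o_5 = (-2.8284, 1.4142, -0.7321)

-2.828 1.414 -0.732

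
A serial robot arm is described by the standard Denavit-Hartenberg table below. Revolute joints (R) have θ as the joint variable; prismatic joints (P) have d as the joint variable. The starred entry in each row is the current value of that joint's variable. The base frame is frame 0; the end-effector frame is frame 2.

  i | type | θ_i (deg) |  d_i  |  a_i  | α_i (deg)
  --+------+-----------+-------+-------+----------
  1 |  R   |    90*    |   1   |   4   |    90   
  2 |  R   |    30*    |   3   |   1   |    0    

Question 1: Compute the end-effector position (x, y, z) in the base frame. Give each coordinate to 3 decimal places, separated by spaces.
3.000 4.866 1.500

after link 1: o_1 = (0.0000, 4.0000, 1.0000)
after link 2: o_2 = (3.0000, 4.8660, 1.5000)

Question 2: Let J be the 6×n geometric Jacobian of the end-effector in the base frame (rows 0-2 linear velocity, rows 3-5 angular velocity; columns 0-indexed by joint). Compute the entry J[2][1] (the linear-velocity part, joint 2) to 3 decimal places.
0.866

axis z_1 = (1.0000,-0.0000,0.0000); lever o_n−o_1 = (3.0000,0.8660,0.5000)
cross product → J_v[:, 1] = (-0.0000,-0.5000,0.8660)
J_ω[:, 1] = z_1
entry J[2][1] = 0.8660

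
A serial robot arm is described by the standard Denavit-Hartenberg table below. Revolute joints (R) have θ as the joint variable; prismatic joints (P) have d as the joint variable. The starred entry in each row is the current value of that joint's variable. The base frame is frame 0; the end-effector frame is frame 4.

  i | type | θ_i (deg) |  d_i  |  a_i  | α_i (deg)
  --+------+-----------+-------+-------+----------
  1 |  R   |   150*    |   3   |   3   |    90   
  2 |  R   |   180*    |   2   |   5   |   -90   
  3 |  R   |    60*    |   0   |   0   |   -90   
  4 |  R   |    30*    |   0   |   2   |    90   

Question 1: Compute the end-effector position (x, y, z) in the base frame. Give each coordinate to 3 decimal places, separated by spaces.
after link 1: o_1 = (-2.5981, 1.5000, 3.0000)
after link 2: o_2 = (2.7321, 0.7321, 3.0000)
after link 3: o_3 = (2.7321, 0.7321, 3.0000)
after link 4: o_4 = (2.7321, -1.0000, 4.0000)

2.732 -1.000 4.000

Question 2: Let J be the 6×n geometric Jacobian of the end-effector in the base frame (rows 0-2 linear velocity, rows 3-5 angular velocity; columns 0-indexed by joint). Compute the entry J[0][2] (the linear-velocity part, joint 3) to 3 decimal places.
-1.732

axis z_2 = (0.0000,0.0000,-1.0000); lever o_n−o_2 = (0.0000,-1.7321,1.0000)
cross product → J_v[:, 2] = (-1.7321,-0.0000,-0.0000)
J_ω[:, 2] = z_2
entry J[0][2] = -1.7321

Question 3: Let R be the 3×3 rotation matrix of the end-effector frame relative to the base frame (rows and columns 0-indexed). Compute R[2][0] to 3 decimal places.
0.500

End-effector x-axis (col 0 of R) = (0.0000,-0.8660,0.5000)
R[2][0] = 0.5000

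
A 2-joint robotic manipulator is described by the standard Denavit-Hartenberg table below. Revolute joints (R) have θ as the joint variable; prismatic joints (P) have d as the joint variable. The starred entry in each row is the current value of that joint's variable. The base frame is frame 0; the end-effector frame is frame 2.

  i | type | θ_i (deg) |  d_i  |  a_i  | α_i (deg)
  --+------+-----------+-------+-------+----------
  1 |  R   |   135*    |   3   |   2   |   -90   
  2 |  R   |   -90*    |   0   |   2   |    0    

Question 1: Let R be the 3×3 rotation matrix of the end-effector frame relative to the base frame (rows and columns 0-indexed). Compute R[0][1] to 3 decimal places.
End-effector y-axis (col 1 of R) = (-0.7071,0.7071,-0.0000)
R[0][1] = -0.7071

-0.707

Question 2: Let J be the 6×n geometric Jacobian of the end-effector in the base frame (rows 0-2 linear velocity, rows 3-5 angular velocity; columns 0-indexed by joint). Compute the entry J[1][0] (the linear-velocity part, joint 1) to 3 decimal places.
axis z_0 = ẑ; lever o_n−o_0 = (-1.4142,1.4142,5.0000)
cross product → J_v[:, 0] = (-1.4142,-1.4142,0.0000)
J_ω[:, 0] = z_0
entry J[1][0] = -1.4142

-1.414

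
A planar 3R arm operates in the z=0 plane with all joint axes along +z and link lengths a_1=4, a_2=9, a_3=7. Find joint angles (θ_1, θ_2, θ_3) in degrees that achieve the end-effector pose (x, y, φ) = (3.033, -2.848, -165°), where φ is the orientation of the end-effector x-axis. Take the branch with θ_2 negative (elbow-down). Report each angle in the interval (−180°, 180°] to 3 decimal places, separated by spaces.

59.994 -89.995 -134.999

wrist centre = target − a_3·(cos φ, sin φ) = (9.7945, -1.0363)
cos θ_2 = (97.0057−4²−9²)/(2·4·9) = 0.0001; θ_2 = -89.9955° (elbow-down)
β = atan2(-1.0363,9.7945) = -6.0395°; ψ = atan2(-9.0000,4.0007) = -66.0337°
θ_1 = β − ψ = 59.9942°
θ_3 = φ − θ_1 − θ_2 = -134.9988° (wrapped to (-180°,180°])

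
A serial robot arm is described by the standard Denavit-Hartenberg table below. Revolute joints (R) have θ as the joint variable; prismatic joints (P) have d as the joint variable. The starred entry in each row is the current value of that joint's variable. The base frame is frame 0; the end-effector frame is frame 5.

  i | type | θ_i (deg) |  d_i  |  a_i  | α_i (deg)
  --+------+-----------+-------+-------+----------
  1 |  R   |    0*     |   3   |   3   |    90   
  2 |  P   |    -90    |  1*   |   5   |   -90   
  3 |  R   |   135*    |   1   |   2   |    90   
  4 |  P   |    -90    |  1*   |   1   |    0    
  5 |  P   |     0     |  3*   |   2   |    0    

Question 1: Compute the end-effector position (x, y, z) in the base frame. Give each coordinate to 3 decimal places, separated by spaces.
1.000 3.243 -3.414

after link 1: o_1 = (3.0000, 0.0000, 3.0000)
after link 2: o_2 = (3.0000, -1.0000, -2.0000)
after link 3: o_3 = (4.0000, 0.4142, -0.5858)
after link 4: o_4 = (3.0000, 1.1213, -1.2929)
after link 5: o_5 = (1.0000, 3.2426, -3.4142)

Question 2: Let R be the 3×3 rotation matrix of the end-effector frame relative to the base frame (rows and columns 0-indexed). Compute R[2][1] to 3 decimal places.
0.707

End-effector y-axis (col 1 of R) = (0.0000,0.7071,0.7071)
R[2][1] = 0.7071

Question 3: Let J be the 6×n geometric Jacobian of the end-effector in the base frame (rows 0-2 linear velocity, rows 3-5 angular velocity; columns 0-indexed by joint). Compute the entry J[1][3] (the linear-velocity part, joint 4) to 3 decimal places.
0.707

prismatic axis z_3 = (0.0000,0.7071,-0.7071)
J_v[:, 3] = z_3; J_ω[:, 3] = (0,0,0)
entry J[1][3] = 0.7071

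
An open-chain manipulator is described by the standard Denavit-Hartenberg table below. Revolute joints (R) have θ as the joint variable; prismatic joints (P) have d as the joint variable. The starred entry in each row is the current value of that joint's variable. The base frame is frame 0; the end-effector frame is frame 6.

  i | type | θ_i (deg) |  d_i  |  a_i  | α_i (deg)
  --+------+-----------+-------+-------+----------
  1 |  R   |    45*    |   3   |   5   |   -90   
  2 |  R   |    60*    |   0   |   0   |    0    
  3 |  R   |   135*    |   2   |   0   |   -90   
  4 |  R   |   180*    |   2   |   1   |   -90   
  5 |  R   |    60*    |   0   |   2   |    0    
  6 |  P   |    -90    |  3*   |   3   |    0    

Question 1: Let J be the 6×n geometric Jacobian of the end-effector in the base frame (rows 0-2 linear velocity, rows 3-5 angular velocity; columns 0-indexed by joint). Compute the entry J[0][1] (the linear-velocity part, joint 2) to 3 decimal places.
axis z_1 = (-0.7071,0.7071,0.0000); lever o_n−o_1 = (-0.0714,6.9996,0.5176)
cross product → J_v[:, 1] = (0.3660,0.3660,-4.8990)
J_ω[:, 1] = z_1
entry J[0][1] = 0.3660

0.366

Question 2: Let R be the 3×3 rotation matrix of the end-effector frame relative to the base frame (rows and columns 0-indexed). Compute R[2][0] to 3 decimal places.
0.259

End-effector x-axis (col 0 of R) = (0.6830,0.6830,0.2588)
R[2][0] = 0.2588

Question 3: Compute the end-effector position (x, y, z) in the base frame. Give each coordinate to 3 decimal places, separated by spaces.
3.464 10.535 3.518

after link 1: o_1 = (3.5355, 3.5355, 3.0000)
after link 2: o_2 = (3.5355, 3.5355, 3.0000)
after link 3: o_3 = (2.1213, 4.9497, 3.0000)
after link 4: o_4 = (3.1704, 5.9988, 4.6730)
after link 5: o_5 = (3.5364, 6.3648, 2.7412)
after link 6: o_6 = (3.4641, 10.5352, 3.5176)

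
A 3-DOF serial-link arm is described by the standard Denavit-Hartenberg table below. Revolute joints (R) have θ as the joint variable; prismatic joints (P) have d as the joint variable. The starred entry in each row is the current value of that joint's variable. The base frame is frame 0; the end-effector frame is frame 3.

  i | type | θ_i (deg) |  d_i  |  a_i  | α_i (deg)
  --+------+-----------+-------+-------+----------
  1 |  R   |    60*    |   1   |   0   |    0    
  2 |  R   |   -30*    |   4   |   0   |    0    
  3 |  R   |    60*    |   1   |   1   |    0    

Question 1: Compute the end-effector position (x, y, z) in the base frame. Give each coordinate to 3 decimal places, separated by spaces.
after link 1: o_1 = (0.0000, 0.0000, 1.0000)
after link 2: o_2 = (0.0000, 0.0000, 5.0000)
after link 3: o_3 = (0.0000, 1.0000, 6.0000)

0.000 1.000 6.000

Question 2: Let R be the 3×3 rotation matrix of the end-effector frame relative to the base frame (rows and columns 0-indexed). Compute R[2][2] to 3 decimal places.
1.000

End-effector z-axis (col 2 of R) = (0.0000,0.0000,1.0000)
R[2][2] = 1.0000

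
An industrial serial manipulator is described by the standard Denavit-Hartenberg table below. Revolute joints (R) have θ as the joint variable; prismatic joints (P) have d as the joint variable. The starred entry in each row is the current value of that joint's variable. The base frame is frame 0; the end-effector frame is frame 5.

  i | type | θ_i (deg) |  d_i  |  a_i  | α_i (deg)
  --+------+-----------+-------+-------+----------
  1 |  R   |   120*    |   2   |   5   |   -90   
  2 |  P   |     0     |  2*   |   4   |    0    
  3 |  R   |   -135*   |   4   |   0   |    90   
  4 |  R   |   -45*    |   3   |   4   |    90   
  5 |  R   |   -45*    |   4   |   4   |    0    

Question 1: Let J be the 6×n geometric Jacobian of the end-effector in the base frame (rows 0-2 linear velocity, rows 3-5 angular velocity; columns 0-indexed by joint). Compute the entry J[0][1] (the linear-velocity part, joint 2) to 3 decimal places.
prismatic axis z_1 = (-0.8660,-0.5000,0.0000)
J_v[:, 1] = z_1; J_ω[:, 1] = (0,0,0)
entry J[0][1] = -0.8660

-0.866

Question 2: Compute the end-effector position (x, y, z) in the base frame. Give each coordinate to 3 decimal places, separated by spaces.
-2.297 7.293 3.293

after link 1: o_1 = (-2.5000, 4.3301, 2.0000)
after link 2: o_2 = (-6.2321, 6.7942, 2.0000)
after link 3: o_3 = (-9.6962, 4.7942, 2.0000)
after link 4: o_4 = (-5.1860, 2.6393, 1.8787)
after link 5: o_5 = (-2.2974, 7.2928, 3.2929)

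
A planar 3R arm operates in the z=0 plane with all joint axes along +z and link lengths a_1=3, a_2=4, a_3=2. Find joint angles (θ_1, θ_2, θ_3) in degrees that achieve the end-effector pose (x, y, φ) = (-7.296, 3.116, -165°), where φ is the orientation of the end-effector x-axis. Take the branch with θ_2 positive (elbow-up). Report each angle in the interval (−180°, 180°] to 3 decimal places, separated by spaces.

wrist centre = target − a_3·(cos φ, sin φ) = (-5.3641, 3.6336)
cos θ_2 = (41.9774−3²−4²)/(2·3·4) = 0.7074; θ_2 = 44.9769° (elbow-up)
β = atan2(3.6336,-5.3641) = 145.8866°; ψ = atan2(2.8273,5.8296) = 25.8729°
θ_1 = β − ψ = 120.0136°
θ_3 = φ − θ_1 − θ_2 = 30.0095° (wrapped to (-180°,180°])

120.014 44.977 30.010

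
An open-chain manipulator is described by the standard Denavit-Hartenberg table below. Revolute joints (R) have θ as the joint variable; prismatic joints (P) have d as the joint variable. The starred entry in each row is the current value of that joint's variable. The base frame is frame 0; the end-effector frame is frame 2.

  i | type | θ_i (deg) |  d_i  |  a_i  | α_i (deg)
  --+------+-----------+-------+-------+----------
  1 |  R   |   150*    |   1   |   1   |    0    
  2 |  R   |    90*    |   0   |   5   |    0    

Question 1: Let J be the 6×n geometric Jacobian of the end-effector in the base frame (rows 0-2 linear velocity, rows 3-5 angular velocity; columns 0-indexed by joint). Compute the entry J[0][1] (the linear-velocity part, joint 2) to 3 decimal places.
4.330

axis z_1 = (0.0000,0.0000,1.0000); lever o_n−o_1 = (-2.5000,-4.3301,0.0000)
cross product → J_v[:, 1] = (4.3301,-2.5000,0.0000)
J_ω[:, 1] = z_1
entry J[0][1] = 4.3301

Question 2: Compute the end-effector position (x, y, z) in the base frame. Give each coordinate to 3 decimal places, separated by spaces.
-3.366 -3.830 1.000

after link 1: o_1 = (-0.8660, 0.5000, 1.0000)
after link 2: o_2 = (-3.3660, -3.8301, 1.0000)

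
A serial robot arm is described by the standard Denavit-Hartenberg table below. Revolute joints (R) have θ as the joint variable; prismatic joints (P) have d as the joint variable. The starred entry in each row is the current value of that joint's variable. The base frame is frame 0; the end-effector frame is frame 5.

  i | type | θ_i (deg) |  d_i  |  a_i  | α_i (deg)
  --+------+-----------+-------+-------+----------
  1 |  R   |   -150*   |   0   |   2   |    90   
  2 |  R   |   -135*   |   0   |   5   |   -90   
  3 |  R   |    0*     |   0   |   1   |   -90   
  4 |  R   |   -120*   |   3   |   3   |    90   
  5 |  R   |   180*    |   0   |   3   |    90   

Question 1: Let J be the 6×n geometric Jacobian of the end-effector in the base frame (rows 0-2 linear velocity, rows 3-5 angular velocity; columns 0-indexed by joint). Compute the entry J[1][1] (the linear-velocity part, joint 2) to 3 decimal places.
axis z_1 = (-0.5000,0.8660,0.0000); lever o_n−o_1 = (5.1742,-0.4768,-4.2426)
cross product → J_v[:, 1] = (-3.6742,-2.1213,-4.2426)
J_ω[:, 1] = z_1
entry J[1][1] = -2.1213

-2.121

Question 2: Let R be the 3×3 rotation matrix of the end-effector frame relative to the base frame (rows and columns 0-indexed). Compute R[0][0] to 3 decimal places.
End-effector x-axis (col 0 of R) = (0.8365,0.4830,0.2588)
R[0][0] = 0.8365

0.837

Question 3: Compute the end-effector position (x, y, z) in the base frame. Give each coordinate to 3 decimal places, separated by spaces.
3.442 -1.477 -4.243

after link 1: o_1 = (-1.7321, -1.0000, 0.0000)
after link 2: o_2 = (1.3298, 0.7678, -3.5355)
after link 3: o_3 = (1.9422, 1.1213, -4.2426)
after link 4: o_4 = (0.9326, -2.9256, -5.0191)
after link 5: o_5 = (3.4422, -1.4768, -4.2426)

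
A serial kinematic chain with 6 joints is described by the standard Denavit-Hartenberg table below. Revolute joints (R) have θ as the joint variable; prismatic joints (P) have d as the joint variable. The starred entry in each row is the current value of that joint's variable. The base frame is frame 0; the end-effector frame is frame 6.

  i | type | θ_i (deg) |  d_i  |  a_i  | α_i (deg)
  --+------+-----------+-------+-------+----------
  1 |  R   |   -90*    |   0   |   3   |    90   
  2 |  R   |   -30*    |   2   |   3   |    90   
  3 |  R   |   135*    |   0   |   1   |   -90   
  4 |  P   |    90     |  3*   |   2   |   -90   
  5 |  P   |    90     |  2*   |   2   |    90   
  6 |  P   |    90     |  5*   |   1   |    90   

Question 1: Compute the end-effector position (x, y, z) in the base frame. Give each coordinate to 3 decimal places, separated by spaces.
0.121 -9.710 4.209

after link 1: o_1 = (0.0000, -3.0000, 0.0000)
after link 2: o_2 = (-2.0000, -5.5981, -1.5000)
after link 3: o_3 = (-2.7071, -4.9857, -1.1464)
after link 4: o_4 = (-0.5858, -4.1486, 1.6463)
after link 5: o_5 = (-0.5858, -6.5981, 0.2321)
after link 6: o_6 = (0.1213, -9.7104, 4.2086)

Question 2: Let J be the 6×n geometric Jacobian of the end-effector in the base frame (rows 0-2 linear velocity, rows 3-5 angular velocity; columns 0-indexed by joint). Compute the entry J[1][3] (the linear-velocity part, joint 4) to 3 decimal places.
prismatic axis z_3 = (0.7071,0.6124,0.3536)
J_v[:, 3] = z_3; J_ω[:, 3] = (0,0,0)
entry J[1][3] = 0.6124

0.612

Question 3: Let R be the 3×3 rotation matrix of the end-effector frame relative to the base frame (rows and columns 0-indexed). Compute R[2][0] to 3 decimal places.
End-effector x-axis (col 0 of R) = (0.7071,-0.6124,-0.3536)
R[2][0] = -0.3536

-0.354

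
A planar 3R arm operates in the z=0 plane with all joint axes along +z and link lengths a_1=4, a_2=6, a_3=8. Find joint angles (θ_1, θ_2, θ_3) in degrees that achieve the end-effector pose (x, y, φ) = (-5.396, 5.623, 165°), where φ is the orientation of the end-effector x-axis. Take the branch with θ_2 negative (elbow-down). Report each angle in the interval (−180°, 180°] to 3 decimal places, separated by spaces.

wrist centre = target − a_3·(cos φ, sin φ) = (2.3314, 3.5524)
cos θ_2 = (18.0553−4²−6²)/(2·4·6) = -0.7072; θ_2 = -135.0060° (elbow-down)
β = atan2(3.5524,2.3314) = 56.7238°; ψ = atan2(-4.2422,-0.2431) = -93.2795°
θ_1 = β − ψ = 150.0034°
θ_3 = φ − θ_1 − θ_2 = 150.0026° (wrapped to (-180°,180°])

150.003 -135.006 150.003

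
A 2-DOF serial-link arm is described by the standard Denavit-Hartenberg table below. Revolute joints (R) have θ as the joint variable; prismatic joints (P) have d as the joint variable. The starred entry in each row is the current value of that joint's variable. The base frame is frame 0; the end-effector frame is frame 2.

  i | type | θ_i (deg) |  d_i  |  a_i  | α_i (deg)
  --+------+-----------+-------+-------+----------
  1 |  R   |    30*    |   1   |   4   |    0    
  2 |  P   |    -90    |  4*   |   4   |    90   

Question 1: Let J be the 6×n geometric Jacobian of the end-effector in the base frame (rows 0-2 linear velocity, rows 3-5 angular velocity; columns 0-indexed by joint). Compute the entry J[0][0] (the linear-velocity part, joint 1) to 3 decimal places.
axis z_0 = ẑ; lever o_n−o_0 = (5.4641,-1.4641,5.0000)
cross product → J_v[:, 0] = (1.4641,5.4641,-0.0000)
J_ω[:, 0] = z_0
entry J[0][0] = 1.4641

1.464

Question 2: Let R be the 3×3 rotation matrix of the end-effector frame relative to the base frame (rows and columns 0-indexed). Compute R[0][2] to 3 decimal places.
-0.866

End-effector z-axis (col 2 of R) = (-0.8660,-0.5000,0.0000)
R[0][2] = -0.8660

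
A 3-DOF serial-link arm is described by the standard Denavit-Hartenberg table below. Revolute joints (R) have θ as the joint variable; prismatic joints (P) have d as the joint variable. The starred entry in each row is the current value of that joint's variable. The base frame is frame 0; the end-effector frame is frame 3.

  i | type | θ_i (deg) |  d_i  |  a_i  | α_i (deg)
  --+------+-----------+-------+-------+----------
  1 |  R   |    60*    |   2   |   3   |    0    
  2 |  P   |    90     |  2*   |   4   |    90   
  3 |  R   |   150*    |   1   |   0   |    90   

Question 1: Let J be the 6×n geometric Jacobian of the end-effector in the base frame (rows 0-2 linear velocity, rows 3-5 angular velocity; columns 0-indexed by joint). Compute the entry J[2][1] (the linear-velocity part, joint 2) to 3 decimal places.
1.000

prismatic axis z_1 = (0.0000,0.0000,1.0000)
J_v[:, 1] = z_1; J_ω[:, 1] = (0,0,0)
entry J[2][1] = 1.0000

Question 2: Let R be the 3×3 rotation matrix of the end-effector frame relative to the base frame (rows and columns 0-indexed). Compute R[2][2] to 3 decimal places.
0.866

End-effector z-axis (col 2 of R) = (-0.4330,0.2500,0.8660)
R[2][2] = 0.8660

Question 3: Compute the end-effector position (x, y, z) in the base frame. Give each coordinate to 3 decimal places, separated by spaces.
after link 1: o_1 = (1.5000, 2.5981, 2.0000)
after link 2: o_2 = (-1.9641, 4.5981, 4.0000)
after link 3: o_3 = (-1.4641, 5.4641, 4.0000)

-1.464 5.464 4.000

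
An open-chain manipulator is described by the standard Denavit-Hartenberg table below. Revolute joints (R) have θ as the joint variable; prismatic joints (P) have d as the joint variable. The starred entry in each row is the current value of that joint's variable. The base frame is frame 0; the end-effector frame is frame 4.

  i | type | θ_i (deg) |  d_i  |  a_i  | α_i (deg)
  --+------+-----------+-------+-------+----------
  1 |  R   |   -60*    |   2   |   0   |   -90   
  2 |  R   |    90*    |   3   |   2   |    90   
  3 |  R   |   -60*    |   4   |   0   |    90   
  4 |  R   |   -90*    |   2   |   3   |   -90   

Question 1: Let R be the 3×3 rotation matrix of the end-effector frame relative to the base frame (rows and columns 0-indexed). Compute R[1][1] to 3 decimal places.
End-effector y-axis (col 1 of R) = (0.4330,0.2500,-0.8660)
R[1][1] = 0.2500

0.250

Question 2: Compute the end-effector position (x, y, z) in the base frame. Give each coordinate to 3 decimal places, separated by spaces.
2.232 0.134 1.732

after link 1: o_1 = (0.0000, 0.0000, 2.0000)
after link 2: o_2 = (2.5981, 1.5000, 0.0000)
after link 3: o_3 = (4.5981, -1.9641, 0.0000)
after link 4: o_4 = (2.2321, 0.1340, 1.7321)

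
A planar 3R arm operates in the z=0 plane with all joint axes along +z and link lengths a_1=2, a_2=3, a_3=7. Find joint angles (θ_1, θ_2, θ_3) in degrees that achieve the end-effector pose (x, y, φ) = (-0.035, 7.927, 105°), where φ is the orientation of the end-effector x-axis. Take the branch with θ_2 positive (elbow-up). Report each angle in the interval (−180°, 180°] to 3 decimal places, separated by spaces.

wrist centre = target − a_3·(cos φ, sin φ) = (1.7767, 1.1655)
cos θ_2 = (4.5152−2²−3²)/(2·2·3) = -0.7071; θ_2 = 134.9966° (elbow-up)
β = atan2(1.1655,1.7767) = 33.2645°; ψ = atan2(2.1214,-0.1212) = 93.2697°
θ_1 = β − ψ = -60.0052°
θ_3 = φ − θ_1 − θ_2 = 30.0086° (wrapped to (-180°,180°])

-60.005 134.997 30.009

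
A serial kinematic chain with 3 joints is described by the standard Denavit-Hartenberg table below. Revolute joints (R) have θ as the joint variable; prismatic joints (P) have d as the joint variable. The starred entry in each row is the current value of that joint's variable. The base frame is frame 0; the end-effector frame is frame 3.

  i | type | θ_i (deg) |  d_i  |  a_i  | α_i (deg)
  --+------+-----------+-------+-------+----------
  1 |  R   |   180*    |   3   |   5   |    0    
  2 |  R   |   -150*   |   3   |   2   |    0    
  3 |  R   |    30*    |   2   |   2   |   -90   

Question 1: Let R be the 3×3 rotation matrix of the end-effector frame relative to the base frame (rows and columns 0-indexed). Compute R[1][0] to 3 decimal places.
End-effector x-axis (col 0 of R) = (0.5000,0.8660,0.0000)
R[1][0] = 0.8660

0.866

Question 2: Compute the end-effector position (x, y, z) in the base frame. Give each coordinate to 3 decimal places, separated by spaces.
after link 1: o_1 = (-5.0000, 0.0000, 3.0000)
after link 2: o_2 = (-3.2679, 1.0000, 6.0000)
after link 3: o_3 = (-2.2679, 2.7321, 8.0000)

-2.268 2.732 8.000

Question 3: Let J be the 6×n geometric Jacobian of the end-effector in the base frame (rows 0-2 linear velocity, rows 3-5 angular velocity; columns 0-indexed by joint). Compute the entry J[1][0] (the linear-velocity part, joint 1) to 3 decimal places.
axis z_0 = ẑ; lever o_n−o_0 = (-2.2679,2.7321,8.0000)
cross product → J_v[:, 0] = (-2.7321,-2.2679,0.0000)
J_ω[:, 0] = z_0
entry J[1][0] = -2.2679

-2.268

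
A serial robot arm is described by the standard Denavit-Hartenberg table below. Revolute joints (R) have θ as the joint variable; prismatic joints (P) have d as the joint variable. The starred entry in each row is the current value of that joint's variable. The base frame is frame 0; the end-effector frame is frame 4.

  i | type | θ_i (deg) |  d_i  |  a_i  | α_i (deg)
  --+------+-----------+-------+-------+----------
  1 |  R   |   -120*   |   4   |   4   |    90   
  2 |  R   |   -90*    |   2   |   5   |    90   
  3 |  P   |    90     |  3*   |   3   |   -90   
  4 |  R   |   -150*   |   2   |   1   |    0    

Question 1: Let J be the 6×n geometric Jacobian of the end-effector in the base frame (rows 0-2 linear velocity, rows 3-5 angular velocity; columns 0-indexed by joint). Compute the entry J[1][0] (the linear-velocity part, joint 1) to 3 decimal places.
-3.830

axis z_0 = ẑ; lever o_n−o_0 = (-3.8301,1.6340,1.0000)
cross product → J_v[:, 0] = (-1.6340,-3.8301,0.0000)
J_ω[:, 0] = z_0
entry J[1][0] = -3.8301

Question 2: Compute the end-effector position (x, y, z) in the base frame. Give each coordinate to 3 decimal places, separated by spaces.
after link 1: o_1 = (-2.0000, -3.4641, 4.0000)
after link 2: o_2 = (-3.7321, -2.4641, -1.0000)
after link 3: o_3 = (-4.8301, 1.6340, -1.0000)
after link 4: o_4 = (-3.8301, 1.6340, 1.0000)

-3.830 1.634 1.000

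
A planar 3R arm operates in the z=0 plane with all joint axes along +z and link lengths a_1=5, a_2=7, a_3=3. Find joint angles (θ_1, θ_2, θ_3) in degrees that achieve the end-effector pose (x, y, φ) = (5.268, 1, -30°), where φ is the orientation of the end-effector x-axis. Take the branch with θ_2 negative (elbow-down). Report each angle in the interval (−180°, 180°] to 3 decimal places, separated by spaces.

149.999 -150.000 -29.999

wrist centre = target − a_3·(cos φ, sin φ) = (2.6699, 2.5000)
cos θ_2 = (13.3785−5²−7²)/(2·5·7) = -0.8660; θ_2 = -149.9996° (elbow-down)
β = atan2(2.5000,2.6699) = 43.1175°; ψ = atan2(-3.5000,-1.0622) = -106.8813°
θ_1 = β − ψ = 149.9988°
θ_3 = φ − θ_1 − θ_2 = -29.9993° (wrapped to (-180°,180°])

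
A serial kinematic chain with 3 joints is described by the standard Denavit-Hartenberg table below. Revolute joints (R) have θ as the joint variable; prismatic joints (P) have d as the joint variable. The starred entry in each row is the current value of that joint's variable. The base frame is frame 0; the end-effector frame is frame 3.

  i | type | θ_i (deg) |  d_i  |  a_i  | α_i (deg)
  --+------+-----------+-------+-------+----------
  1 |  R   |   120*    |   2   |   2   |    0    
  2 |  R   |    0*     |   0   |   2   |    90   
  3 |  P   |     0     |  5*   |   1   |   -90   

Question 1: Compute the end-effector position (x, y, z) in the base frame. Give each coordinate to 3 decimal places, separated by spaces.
after link 1: o_1 = (-1.0000, 1.7321, 2.0000)
after link 2: o_2 = (-2.0000, 3.4641, 2.0000)
after link 3: o_3 = (1.8301, 6.8301, 2.0000)

1.830 6.830 2.000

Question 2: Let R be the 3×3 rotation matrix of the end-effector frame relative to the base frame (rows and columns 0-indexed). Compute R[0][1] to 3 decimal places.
End-effector y-axis (col 1 of R) = (-0.8660,-0.5000,0.0000)
R[0][1] = -0.8660

-0.866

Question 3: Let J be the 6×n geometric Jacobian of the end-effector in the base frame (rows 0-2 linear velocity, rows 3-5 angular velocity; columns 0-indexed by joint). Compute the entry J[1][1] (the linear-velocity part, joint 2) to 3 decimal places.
2.830

axis z_1 = (0.0000,0.0000,1.0000); lever o_n−o_1 = (2.8301,5.0981,0.0000)
cross product → J_v[:, 1] = (-5.0981,2.8301,0.0000)
J_ω[:, 1] = z_1
entry J[1][1] = 2.8301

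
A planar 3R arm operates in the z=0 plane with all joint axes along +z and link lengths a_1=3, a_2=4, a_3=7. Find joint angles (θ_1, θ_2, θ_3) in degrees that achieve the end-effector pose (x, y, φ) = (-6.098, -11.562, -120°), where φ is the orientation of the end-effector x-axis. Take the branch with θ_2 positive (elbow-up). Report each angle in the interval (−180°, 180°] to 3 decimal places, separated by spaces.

wrist centre = target − a_3·(cos φ, sin φ) = (-2.5980, -5.4998)
cos θ_2 = (36.9976−3²−4²)/(2·3·4) = 0.4999; θ_2 = 60.0065° (elbow-up)
β = atan2(-5.4998,-2.5980) = -115.2851°; ψ = atan2(3.4643,4.9996) = 34.7189°
θ_1 = β − ψ = -150.0039°
θ_3 = φ − θ_1 − θ_2 = -30.0026° (wrapped to (-180°,180°])

-150.004 60.006 -30.003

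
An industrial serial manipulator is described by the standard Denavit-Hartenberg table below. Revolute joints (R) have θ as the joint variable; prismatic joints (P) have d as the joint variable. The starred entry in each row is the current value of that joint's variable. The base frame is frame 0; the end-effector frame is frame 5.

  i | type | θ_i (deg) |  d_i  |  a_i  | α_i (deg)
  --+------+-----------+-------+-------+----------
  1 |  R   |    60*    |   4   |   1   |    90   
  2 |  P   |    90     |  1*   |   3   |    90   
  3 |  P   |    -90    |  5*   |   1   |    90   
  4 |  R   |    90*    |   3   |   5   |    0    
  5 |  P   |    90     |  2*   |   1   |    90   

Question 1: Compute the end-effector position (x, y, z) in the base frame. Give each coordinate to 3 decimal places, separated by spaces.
6.366 9.026 2.000

after link 1: o_1 = (0.5000, 0.8660, 4.0000)
after link 2: o_2 = (1.3660, 0.3660, 7.0000)
after link 3: o_3 = (3.0000, 5.1962, 7.0000)
after link 4: o_4 = (5.5000, 9.5263, 4.0000)
after link 5: o_5 = (6.3660, 9.0263, 2.0000)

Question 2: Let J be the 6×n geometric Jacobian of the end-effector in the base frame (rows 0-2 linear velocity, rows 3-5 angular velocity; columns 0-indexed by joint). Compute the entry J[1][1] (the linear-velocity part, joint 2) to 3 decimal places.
-0.500

prismatic axis z_1 = (0.8660,-0.5000,0.0000)
J_v[:, 1] = z_1; J_ω[:, 1] = (0,0,0)
entry J[1][1] = -0.5000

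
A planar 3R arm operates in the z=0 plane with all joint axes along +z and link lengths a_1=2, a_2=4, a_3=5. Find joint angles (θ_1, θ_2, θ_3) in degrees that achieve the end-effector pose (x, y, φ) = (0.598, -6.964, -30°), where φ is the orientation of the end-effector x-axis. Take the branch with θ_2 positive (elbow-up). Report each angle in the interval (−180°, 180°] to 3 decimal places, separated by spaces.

wrist centre = target − a_3·(cos φ, sin φ) = (-3.7321, -4.4640)
cos θ_2 = (33.8561−2²−4²)/(2·2·4) = 0.8660; θ_2 = 30.0024° (elbow-up)
β = atan2(-4.4640,-3.7321) = -129.8973°; ψ = atan2(2.0001,5.4640) = 20.1056°
θ_1 = β − ψ = -150.0029°
θ_3 = φ − θ_1 − θ_2 = 90.0004° (wrapped to (-180°,180°])

-150.003 30.002 90.000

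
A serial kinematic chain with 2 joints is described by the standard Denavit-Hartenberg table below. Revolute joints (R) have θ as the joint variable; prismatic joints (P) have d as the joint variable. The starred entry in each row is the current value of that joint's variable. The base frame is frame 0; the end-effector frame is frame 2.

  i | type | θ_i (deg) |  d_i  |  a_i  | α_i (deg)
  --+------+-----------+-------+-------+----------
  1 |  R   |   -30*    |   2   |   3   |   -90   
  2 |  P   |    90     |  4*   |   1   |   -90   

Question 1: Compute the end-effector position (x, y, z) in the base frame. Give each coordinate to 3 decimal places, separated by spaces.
4.598 1.964 1.000

after link 1: o_1 = (2.5981, -1.5000, 2.0000)
after link 2: o_2 = (4.5981, 1.9641, 1.0000)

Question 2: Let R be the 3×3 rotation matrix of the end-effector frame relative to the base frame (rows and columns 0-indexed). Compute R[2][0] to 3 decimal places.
-1.000

End-effector x-axis (col 0 of R) = (0.0000,0.0000,-1.0000)
R[2][0] = -1.0000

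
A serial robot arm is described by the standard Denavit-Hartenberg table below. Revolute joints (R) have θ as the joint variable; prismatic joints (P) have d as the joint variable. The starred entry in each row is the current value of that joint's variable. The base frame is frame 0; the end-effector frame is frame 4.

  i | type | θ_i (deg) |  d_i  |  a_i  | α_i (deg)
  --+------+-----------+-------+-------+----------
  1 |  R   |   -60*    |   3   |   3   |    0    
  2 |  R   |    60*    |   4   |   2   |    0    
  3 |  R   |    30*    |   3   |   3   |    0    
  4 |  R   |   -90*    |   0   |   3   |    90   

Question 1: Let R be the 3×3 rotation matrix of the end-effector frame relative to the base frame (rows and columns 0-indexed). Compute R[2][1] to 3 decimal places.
1.000

End-effector y-axis (col 1 of R) = (0.0000,0.0000,1.0000)
R[2][1] = 1.0000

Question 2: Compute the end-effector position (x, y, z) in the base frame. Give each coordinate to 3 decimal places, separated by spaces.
after link 1: o_1 = (1.5000, -2.5981, 3.0000)
after link 2: o_2 = (3.5000, -2.5981, 7.0000)
after link 3: o_3 = (6.0981, -1.0981, 10.0000)
after link 4: o_4 = (7.5981, -3.6962, 10.0000)

7.598 -3.696 10.000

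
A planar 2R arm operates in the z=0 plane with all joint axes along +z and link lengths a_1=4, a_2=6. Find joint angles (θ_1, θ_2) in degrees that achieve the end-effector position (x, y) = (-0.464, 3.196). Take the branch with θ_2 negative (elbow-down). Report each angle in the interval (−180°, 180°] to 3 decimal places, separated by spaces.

-149.998 -150.003

cos θ_2 = (10.4297−4²−6²)/(2·4·6) = -0.8660; θ_2 = -150.0026° (elbow-down)
β = atan2(3.1960,-0.4640) = 98.2606°; ψ = atan2(-2.9998,-1.1963) = -111.7418°
θ_1 = β − ψ = 210.0023°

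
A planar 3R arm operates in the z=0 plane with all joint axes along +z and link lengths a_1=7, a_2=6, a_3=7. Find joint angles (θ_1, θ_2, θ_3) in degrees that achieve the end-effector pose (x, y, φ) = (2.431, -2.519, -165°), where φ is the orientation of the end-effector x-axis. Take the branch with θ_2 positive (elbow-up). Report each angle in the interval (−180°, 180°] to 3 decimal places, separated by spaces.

wrist centre = target − a_3·(cos φ, sin φ) = (9.1925, -0.7073)
cos θ_2 = (85.0019−7²−6²)/(2·7·6) = 0.0000; θ_2 = 89.9987° (elbow-up)
β = atan2(-0.7073,9.1925) = -4.3997°; ψ = atan2(6.0000,7.0001) = 40.6007°
θ_1 = β − ψ = -45.0004°
θ_3 = φ − θ_1 − θ_2 = 150.0017° (wrapped to (-180°,180°])

-45.000 89.999 150.002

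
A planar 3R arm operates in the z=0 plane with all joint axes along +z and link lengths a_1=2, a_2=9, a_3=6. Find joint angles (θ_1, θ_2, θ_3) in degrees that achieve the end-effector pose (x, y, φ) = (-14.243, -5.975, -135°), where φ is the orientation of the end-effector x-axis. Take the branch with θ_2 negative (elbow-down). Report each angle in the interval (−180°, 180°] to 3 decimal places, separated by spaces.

wrist centre = target − a_3·(cos φ, sin φ) = (-10.0004, -1.7324)
cos θ_2 = (103.0083−2²−9²)/(2·2·9) = 0.5002; θ_2 = -59.9848° (elbow-down)
β = atan2(-1.7324,-10.0004) = -170.1722°; ψ = atan2(-7.7930,6.5021) = -50.1603°
θ_1 = β − ψ = -120.0119°
θ_3 = φ − θ_1 − θ_2 = 44.9967° (wrapped to (-180°,180°])

-120.012 -59.985 44.997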